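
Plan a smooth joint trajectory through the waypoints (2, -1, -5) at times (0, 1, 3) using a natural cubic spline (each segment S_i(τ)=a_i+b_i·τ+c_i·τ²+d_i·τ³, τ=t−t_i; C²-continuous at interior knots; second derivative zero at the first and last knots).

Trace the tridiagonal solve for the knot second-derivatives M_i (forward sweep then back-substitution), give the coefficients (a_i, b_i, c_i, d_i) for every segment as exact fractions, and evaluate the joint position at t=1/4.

Δ: Δ0=-3, Δ1=-2
row 1: diag=6, rhs=6; c'=1/3, d'=1
back: M1=1
M: M0=0, M1=1, M2=0
seg 0: a=2, c=M0/2=0, d=(M1−M0)/(6·1)=1/6, b=Δ0−h0·(2M0+M1)/6=-19/6
seg 1: a=-1, c=M1/2=1/2, d=(M2−M1)/(6·2)=-1/12, b=Δ1−h1·(2M1+M2)/6=-8/3
t_q=1/4 → seg 0, τ=1/4; S=2+-19/6·τ+0·τ²+1/6·τ³=155/128

  seg 0: a=2 b=-19/6 c=0 d=1/6
  seg 1: a=-1 b=-8/3 c=1/2 d=-1/12
S(1/4) = 155/128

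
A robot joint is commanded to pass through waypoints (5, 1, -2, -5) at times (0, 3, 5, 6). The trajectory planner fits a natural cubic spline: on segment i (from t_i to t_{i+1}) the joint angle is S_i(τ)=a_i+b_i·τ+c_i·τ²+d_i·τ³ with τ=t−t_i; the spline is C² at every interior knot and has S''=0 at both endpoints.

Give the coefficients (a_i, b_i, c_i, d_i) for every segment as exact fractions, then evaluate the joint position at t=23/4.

  seg 0: a=5 b=-121/84 c=0 d=1/84
  seg 1: a=1 b=-47/42 c=3/28 d=-25/168
  seg 2: a=-2 b=-52/21 c=-11/14 d=11/42
S(23/4) = -3753/896

Δ: Δ0=-4/3, Δ1=-3/2, Δ2=-3
row 1: diag=10, rhs=-1; c'=1/5, d'=-1/10
row 2: denom=6−2·1/5=28/5; d'=(-9−2·-1/10)/(28/5)=-11/7
back: M2=-11/7
back: M1=-1/10−1/5·-11/7=3/14
M: M0=0, M1=3/14, M2=-11/7, M3=0
seg 0: a=5, c=M0/2=0, d=(M1−M0)/(6·3)=1/84, b=Δ0−h0·(2M0+M1)/6=-121/84
seg 1: a=1, c=M1/2=3/28, d=(M2−M1)/(6·2)=-25/168, b=Δ1−h1·(2M1+M2)/6=-47/42
seg 2: a=-2, c=M2/2=-11/14, d=(M3−M2)/(6·1)=11/42, b=Δ2−h2·(2M2+M3)/6=-52/21
t_q=23/4 → seg 2, τ=3/4; S=-2+-52/21·τ+-11/14·τ²+11/42·τ³=-3753/896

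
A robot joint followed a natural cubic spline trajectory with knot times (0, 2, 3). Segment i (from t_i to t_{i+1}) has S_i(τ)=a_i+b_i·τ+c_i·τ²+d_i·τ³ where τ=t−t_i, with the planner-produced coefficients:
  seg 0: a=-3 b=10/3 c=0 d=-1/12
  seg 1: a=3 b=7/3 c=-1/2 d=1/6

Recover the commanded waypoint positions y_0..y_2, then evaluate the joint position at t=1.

y_0=-3 y_1=3 y_2=5
S(1) = 1/4

y_0 = S_0(0) = a_0 = -3
y_1 = S_1(0) = a_1 = 3
y_2 = S_1(1) = 5
t_q=1 is in segment 0 (τ=1); S_0(τ)=1/4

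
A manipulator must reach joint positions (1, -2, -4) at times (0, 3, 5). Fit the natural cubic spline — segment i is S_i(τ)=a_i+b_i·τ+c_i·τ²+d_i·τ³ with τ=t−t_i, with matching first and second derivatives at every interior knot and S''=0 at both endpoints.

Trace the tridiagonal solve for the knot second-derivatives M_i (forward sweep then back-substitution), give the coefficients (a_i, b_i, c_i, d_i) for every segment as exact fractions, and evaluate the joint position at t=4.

Δ: Δ0=-1, Δ1=-1
row 1: diag=10, rhs=0; c'=1/5, d'=0
back: M1=0
M: M0=0, M1=0, M2=0
seg 0: a=1, c=M0/2=0, d=(M1−M0)/(6·3)=0, b=Δ0−h0·(2M0+M1)/6=-1
seg 1: a=-2, c=M1/2=0, d=(M2−M1)/(6·2)=0, b=Δ1−h1·(2M1+M2)/6=-1
t_q=4 → seg 1, τ=1; S=-2+-1·τ+0·τ²+0·τ³=-3

  seg 0: a=1 b=-1 c=0 d=0
  seg 1: a=-2 b=-1 c=0 d=0
S(4) = -3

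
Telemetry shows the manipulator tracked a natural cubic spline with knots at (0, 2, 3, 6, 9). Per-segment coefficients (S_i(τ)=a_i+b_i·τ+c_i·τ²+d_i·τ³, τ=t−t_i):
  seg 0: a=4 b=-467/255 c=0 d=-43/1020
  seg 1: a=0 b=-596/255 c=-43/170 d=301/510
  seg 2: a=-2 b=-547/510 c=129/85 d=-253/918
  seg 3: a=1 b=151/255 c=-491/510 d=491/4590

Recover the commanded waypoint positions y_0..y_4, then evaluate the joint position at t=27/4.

y_0 = S_0(0) = a_0 = 4
y_1 = S_1(0) = a_1 = 0
y_2 = S_2(0) = a_2 = -2
y_3 = S_3(0) = a_3 = 1
y_4 = S_3(3) = -3
t_q=27/4 is in segment 3 (τ=3/4); S_3(τ)=10311/10880

y_0=4 y_1=0 y_2=-2 y_3=1 y_4=-3
S(27/4) = 10311/10880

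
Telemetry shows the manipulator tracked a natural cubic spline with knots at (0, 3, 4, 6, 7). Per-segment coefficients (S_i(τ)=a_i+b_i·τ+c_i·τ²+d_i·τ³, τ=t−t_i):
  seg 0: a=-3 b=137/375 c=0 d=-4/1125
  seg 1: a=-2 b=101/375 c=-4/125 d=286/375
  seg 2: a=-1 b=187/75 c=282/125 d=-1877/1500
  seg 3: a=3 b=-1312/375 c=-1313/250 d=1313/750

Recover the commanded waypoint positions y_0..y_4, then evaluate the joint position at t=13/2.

y_0=-3 y_1=-2 y_2=-1 y_3=3 y_4=-4
S(13/2) = 313/2000

y_0 = S_0(0) = a_0 = -3
y_1 = S_1(0) = a_1 = -2
y_2 = S_2(0) = a_2 = -1
y_3 = S_3(0) = a_3 = 3
y_4 = S_3(1) = -4
t_q=13/2 is in segment 3 (τ=1/2); S_3(τ)=313/2000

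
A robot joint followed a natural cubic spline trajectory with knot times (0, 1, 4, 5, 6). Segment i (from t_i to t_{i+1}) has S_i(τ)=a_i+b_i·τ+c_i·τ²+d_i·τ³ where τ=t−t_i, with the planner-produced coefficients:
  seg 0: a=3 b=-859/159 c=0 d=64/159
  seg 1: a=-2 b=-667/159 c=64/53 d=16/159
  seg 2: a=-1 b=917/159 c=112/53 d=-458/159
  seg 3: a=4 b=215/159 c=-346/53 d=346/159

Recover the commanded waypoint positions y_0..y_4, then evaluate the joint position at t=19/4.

y_0 = S_0(0) = a_0 = 3
y_1 = S_1(0) = a_1 = -2
y_2 = S_2(0) = a_2 = -1
y_3 = S_3(0) = a_3 = 4
y_4 = S_3(1) = 1
t_q=19/4 is in segment 2 (τ=3/4); S_2(τ)=5595/1696

y_0=3 y_1=-2 y_2=-1 y_3=4 y_4=1
S(19/4) = 5595/1696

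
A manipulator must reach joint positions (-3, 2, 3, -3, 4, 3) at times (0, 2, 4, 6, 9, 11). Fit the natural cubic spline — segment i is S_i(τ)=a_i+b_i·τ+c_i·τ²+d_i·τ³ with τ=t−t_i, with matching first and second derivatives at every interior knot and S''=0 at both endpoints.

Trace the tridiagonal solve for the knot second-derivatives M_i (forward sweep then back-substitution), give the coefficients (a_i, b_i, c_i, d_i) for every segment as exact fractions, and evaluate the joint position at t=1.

Δ: Δ0=5/2, Δ1=1/2, Δ2=-3, Δ3=7/3, Δ4=-1/2
row 1: diag=8, rhs=-12; c'=1/4, d'=-3/2
row 2: denom=8−2·1/4=15/2; d'=(-21−2·-3/2)/(15/2)=-12/5
row 3: denom=10−2·4/15=142/15; d'=(32−2·-12/5)/(142/15)=276/71
row 4: denom=10−3·45/142=1285/142; d'=(-17−3·276/71)/(1285/142)=-814/257
back: M4=-814/257
back: M3=276/71−45/142·-814/257=1257/257
back: M2=-12/5−4/15·1257/257=-952/257
back: M1=-3/2−1/4·-952/257=-295/514
M: M0=0, M1=-295/514, M2=-952/257, M3=1257/257, M4=-814/257, M5=0
seg 0: a=-3, c=M0/2=0, d=(M1−M0)/(6·2)=-295/6168, b=Δ0−h0·(2M0+M1)/6=2075/771
seg 1: a=2, c=M1/2=-295/1028, d=(M2−M1)/(6·2)=-1609/6168, b=Δ1−h1·(2M1+M2)/6=3265/1542
seg 2: a=3, c=M2/2=-476/257, d=(M3−M2)/(6·2)=2209/3084, b=Δ2−h2·(2M2+M3)/6=-1666/771
seg 3: a=-3, c=M3/2=1257/514, d=(M4−M3)/(6·3)=-2071/4626, b=Δ3−h3·(2M3+M4)/6=-751/771
seg 4: a=4, c=M4/2=-407/257, d=(M5−M4)/(6·2)=407/1542, b=Δ4−h4·(2M4+M5)/6=2485/1542
t_q=1 → seg 0, τ=1; S=-3+2075/771·τ+0·τ²+-295/6168·τ³=-733/2056

  seg 0: a=-3 b=2075/771 c=0 d=-295/6168
  seg 1: a=2 b=3265/1542 c=-295/1028 d=-1609/6168
  seg 2: a=3 b=-1666/771 c=-476/257 d=2209/3084
  seg 3: a=-3 b=-751/771 c=1257/514 d=-2071/4626
  seg 4: a=4 b=2485/1542 c=-407/257 d=407/1542
S(1) = -733/2056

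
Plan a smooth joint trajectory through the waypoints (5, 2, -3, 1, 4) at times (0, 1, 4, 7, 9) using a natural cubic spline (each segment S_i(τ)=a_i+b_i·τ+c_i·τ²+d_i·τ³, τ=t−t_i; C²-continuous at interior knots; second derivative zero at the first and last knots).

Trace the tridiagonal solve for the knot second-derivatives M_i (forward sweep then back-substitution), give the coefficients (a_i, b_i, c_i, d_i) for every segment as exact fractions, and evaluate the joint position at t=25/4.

  seg 0: a=5 b=-701/228 c=0 d=17/228
  seg 1: a=2 b=-325/114 c=17/76 d=13/228
  seg 2: a=-3 b=7/228 c=14/19 d=-23/228
  seg 3: a=1 b=197/114 c=-13/76 d=13/456
S(25/4) = -1701/4864

Δ: Δ0=-3, Δ1=-5/3, Δ2=4/3, Δ3=3/2
row 1: diag=8, rhs=8; c'=3/8, d'=1
row 2: denom=12−3·3/8=87/8; d'=(18−3·1)/(87/8)=40/29
row 3: denom=10−3·8/29=266/29; d'=(1−3·40/29)/(266/29)=-13/38
back: M3=-13/38
back: M2=40/29−8/29·-13/38=28/19
back: M1=1−3/8·28/19=17/38
M: M0=0, M1=17/38, M2=28/19, M3=-13/38, M4=0
seg 0: a=5, c=M0/2=0, d=(M1−M0)/(6·1)=17/228, b=Δ0−h0·(2M0+M1)/6=-701/228
seg 1: a=2, c=M1/2=17/76, d=(M2−M1)/(6·3)=13/228, b=Δ1−h1·(2M1+M2)/6=-325/114
seg 2: a=-3, c=M2/2=14/19, d=(M3−M2)/(6·3)=-23/228, b=Δ2−h2·(2M2+M3)/6=7/228
seg 3: a=1, c=M3/2=-13/76, d=(M4−M3)/(6·2)=13/456, b=Δ3−h3·(2M3+M4)/6=197/114
t_q=25/4 → seg 2, τ=9/4; S=-3+7/228·τ+14/19·τ²+-23/228·τ³=-1701/4864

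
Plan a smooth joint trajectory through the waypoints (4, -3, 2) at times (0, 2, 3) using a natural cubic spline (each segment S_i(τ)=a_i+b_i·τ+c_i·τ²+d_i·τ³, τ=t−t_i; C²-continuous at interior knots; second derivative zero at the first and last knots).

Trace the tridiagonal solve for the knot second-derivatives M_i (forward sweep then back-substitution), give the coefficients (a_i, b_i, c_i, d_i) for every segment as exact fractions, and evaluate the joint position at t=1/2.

  seg 0: a=4 b=-19/3 c=0 d=17/24
  seg 1: a=-3 b=13/6 c=17/4 d=-17/12
S(1/2) = 59/64

Δ: Δ0=-7/2, Δ1=5
row 1: diag=6, rhs=51; c'=1/6, d'=17/2
back: M1=17/2
M: M0=0, M1=17/2, M2=0
seg 0: a=4, c=M0/2=0, d=(M1−M0)/(6·2)=17/24, b=Δ0−h0·(2M0+M1)/6=-19/3
seg 1: a=-3, c=M1/2=17/4, d=(M2−M1)/(6·1)=-17/12, b=Δ1−h1·(2M1+M2)/6=13/6
t_q=1/2 → seg 0, τ=1/2; S=4+-19/3·τ+0·τ²+17/24·τ³=59/64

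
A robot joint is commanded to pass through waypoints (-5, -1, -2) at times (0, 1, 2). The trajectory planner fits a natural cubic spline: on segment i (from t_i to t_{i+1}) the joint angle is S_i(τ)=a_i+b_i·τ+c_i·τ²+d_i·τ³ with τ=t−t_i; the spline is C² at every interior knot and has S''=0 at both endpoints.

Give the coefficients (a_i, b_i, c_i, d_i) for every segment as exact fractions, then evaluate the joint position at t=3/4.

Δ: Δ0=4, Δ1=-1
row 1: diag=4, rhs=-30; c'=1/4, d'=-15/2
back: M1=-15/2
M: M0=0, M1=-15/2, M2=0
seg 0: a=-5, c=M0/2=0, d=(M1−M0)/(6·1)=-5/4, b=Δ0−h0·(2M0+M1)/6=21/4
seg 1: a=-1, c=M1/2=-15/4, d=(M2−M1)/(6·1)=5/4, b=Δ1−h1·(2M1+M2)/6=3/2
t_q=3/4 → seg 0, τ=3/4; S=-5+21/4·τ+0·τ²+-5/4·τ³=-407/256

  seg 0: a=-5 b=21/4 c=0 d=-5/4
  seg 1: a=-1 b=3/2 c=-15/4 d=5/4
S(3/4) = -407/256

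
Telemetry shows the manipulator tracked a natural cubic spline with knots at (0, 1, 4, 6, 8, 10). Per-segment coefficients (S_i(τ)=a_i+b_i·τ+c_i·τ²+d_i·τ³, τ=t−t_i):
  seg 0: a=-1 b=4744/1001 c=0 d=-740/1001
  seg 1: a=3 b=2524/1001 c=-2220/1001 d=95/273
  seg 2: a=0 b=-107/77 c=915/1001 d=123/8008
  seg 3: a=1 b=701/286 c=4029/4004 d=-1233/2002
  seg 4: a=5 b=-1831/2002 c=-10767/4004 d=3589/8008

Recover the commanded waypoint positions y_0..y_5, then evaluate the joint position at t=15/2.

y_0=-1 y_1=3 y_2=0 y_3=1 y_4=5 y_5=-4
S(15/2) = 2995/616

y_0 = S_0(0) = a_0 = -1
y_1 = S_1(0) = a_1 = 3
y_2 = S_2(0) = a_2 = 0
y_3 = S_3(0) = a_3 = 1
y_4 = S_4(0) = a_4 = 5
y_5 = S_4(2) = -4
t_q=15/2 is in segment 3 (τ=3/2); S_3(τ)=2995/616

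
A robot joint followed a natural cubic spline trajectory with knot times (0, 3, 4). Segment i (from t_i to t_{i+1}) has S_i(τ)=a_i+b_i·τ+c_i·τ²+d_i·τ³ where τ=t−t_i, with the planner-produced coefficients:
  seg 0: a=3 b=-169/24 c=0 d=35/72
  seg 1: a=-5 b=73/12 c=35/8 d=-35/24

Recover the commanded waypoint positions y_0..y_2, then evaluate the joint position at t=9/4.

y_0=3 y_1=-5 y_2=4
S(9/4) = -3741/512

y_0 = S_0(0) = a_0 = 3
y_1 = S_1(0) = a_1 = -5
y_2 = S_1(1) = 4
t_q=9/4 is in segment 0 (τ=9/4); S_0(τ)=-3741/512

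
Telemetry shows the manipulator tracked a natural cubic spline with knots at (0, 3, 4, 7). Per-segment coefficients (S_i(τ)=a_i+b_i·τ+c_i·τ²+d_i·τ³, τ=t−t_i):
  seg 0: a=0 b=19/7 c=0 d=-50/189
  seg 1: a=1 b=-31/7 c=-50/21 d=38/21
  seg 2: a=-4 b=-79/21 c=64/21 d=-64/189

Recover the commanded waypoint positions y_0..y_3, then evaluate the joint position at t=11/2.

y_0=0 y_1=1 y_2=-4 y_3=3
S(11/2) = -55/14

y_0 = S_0(0) = a_0 = 0
y_1 = S_1(0) = a_1 = 1
y_2 = S_2(0) = a_2 = -4
y_3 = S_2(3) = 3
t_q=11/2 is in segment 2 (τ=3/2); S_2(τ)=-55/14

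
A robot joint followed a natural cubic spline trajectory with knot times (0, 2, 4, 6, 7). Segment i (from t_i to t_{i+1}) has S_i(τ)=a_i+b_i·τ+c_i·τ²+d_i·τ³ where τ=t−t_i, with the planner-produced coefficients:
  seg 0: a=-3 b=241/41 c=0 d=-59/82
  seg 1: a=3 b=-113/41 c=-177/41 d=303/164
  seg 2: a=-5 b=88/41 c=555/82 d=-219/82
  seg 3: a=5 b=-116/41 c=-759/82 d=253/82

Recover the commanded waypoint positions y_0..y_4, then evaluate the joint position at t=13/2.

y_0 = S_0(0) = a_0 = -3
y_1 = S_1(0) = a_1 = 3
y_2 = S_2(0) = a_2 = -5
y_3 = S_3(0) = a_3 = 5
y_4 = S_3(1) = -4
t_q=13/2 is in segment 3 (τ=1/2); S_3(τ)=1087/656

y_0=-3 y_1=3 y_2=-5 y_3=5 y_4=-4
S(13/2) = 1087/656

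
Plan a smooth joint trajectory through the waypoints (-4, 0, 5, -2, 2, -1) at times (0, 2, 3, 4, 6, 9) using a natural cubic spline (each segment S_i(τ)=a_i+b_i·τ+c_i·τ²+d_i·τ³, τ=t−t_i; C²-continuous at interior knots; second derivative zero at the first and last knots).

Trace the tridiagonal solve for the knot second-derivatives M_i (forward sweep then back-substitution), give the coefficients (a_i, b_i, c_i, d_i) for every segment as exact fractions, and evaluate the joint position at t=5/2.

  seg 0: a=-4 b=-91/307 c=0 d=705/1228
  seg 1: a=0 b=2024/307 c=2115/614 d=-3093/614
  seg 2: a=5 b=-1001/614 c=-3582/307 d=3867/614
  seg 3: a=-2 b=-1864/307 c=4437/614 d=-1959/1228
  seg 4: a=2 b=1133/307 c=-720/307 d=80/307
S(5/2) = 17329/4912

Δ: Δ0=2, Δ1=5, Δ2=-7, Δ3=2, Δ4=-1
row 1: diag=6, rhs=18; c'=1/6, d'=3
row 2: denom=4−1·1/6=23/6; d'=(-72−1·3)/(23/6)=-450/23
row 3: denom=6−1·6/23=132/23; d'=(54−1·-450/23)/(132/23)=141/11
row 4: denom=10−2·23/66=307/33; d'=(-18−2·141/11)/(307/33)=-1440/307
back: M4=-1440/307
back: M3=141/11−23/66·-1440/307=4437/307
back: M2=-450/23−6/23·4437/307=-7164/307
back: M1=3−1/6·-7164/307=2115/307
M: M0=0, M1=2115/307, M2=-7164/307, M3=4437/307, M4=-1440/307, M5=0
seg 0: a=-4, c=M0/2=0, d=(M1−M0)/(6·2)=705/1228, b=Δ0−h0·(2M0+M1)/6=-91/307
seg 1: a=0, c=M1/2=2115/614, d=(M2−M1)/(6·1)=-3093/614, b=Δ1−h1·(2M1+M2)/6=2024/307
seg 2: a=5, c=M2/2=-3582/307, d=(M3−M2)/(6·1)=3867/614, b=Δ2−h2·(2M2+M3)/6=-1001/614
seg 3: a=-2, c=M3/2=4437/614, d=(M4−M3)/(6·2)=-1959/1228, b=Δ3−h3·(2M3+M4)/6=-1864/307
seg 4: a=2, c=M4/2=-720/307, d=(M5−M4)/(6·3)=80/307, b=Δ4−h4·(2M4+M5)/6=1133/307
t_q=5/2 → seg 1, τ=1/2; S=0+2024/307·τ+2115/614·τ²+-3093/614·τ³=17329/4912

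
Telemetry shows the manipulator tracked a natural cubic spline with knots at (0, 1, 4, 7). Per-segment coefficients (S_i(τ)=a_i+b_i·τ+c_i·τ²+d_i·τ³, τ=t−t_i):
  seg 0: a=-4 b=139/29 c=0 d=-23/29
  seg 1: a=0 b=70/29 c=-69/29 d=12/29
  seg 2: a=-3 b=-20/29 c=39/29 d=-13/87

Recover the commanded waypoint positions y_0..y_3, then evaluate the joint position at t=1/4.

y_0 = S_0(0) = a_0 = -4
y_1 = S_1(0) = a_1 = 0
y_2 = S_2(0) = a_2 = -3
y_3 = S_2(3) = 3
t_q=1/4 is in segment 0 (τ=1/4); S_0(τ)=-5223/1856

y_0=-4 y_1=0 y_2=-3 y_3=3
S(1/4) = -5223/1856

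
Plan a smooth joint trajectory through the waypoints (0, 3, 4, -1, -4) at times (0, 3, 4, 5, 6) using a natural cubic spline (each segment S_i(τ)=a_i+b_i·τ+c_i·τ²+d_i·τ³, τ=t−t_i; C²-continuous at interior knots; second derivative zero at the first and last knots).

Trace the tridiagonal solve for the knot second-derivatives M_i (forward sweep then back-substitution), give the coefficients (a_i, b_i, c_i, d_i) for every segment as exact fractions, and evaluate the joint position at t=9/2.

  seg 0: a=0 b=19/58 c=0 d=13/174
  seg 1: a=3 b=68/29 c=39/58 d=-117/58
  seg 2: a=4 b=-137/58 c=-156/29 d=159/58
  seg 3: a=-1 b=-142/29 c=165/58 d=-55/58
S(9/2) = 843/464

Δ: Δ0=1, Δ1=1, Δ2=-5, Δ3=-3
row 1: diag=8, rhs=0; c'=1/8, d'=0
row 2: denom=4−1·1/8=31/8; d'=(-36−1·0)/(31/8)=-288/31
row 3: denom=4−1·8/31=116/31; d'=(12−1·-288/31)/(116/31)=165/29
back: M3=165/29
back: M2=-288/31−8/31·165/29=-312/29
back: M1=0−1/8·-312/29=39/29
M: M0=0, M1=39/29, M2=-312/29, M3=165/29, M4=0
seg 0: a=0, c=M0/2=0, d=(M1−M0)/(6·3)=13/174, b=Δ0−h0·(2M0+M1)/6=19/58
seg 1: a=3, c=M1/2=39/58, d=(M2−M1)/(6·1)=-117/58, b=Δ1−h1·(2M1+M2)/6=68/29
seg 2: a=4, c=M2/2=-156/29, d=(M3−M2)/(6·1)=159/58, b=Δ2−h2·(2M2+M3)/6=-137/58
seg 3: a=-1, c=M3/2=165/58, d=(M4−M3)/(6·1)=-55/58, b=Δ3−h3·(2M3+M4)/6=-142/29
t_q=9/2 → seg 2, τ=1/2; S=4+-137/58·τ+-156/29·τ²+159/58·τ³=843/464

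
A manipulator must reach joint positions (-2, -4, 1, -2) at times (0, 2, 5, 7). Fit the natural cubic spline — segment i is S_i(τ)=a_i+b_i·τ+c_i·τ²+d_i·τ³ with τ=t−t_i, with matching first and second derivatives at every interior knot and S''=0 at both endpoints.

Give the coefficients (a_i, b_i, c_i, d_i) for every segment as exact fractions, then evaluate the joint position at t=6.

  seg 0: a=-2 b=-70/39 c=0 d=31/156
  seg 1: a=-4 b=23/39 c=31/26 d=-5/18
  seg 2: a=1 b=19/78 c=-17/13 d=17/78
S(6) = 2/13

Δ: Δ0=-1, Δ1=5/3, Δ2=-3/2
row 1: diag=10, rhs=16; c'=3/10, d'=8/5
row 2: denom=10−3·3/10=91/10; d'=(-19−3·8/5)/(91/10)=-34/13
back: M2=-34/13
back: M1=8/5−3/10·-34/13=31/13
M: M0=0, M1=31/13, M2=-34/13, M3=0
seg 0: a=-2, c=M0/2=0, d=(M1−M0)/(6·2)=31/156, b=Δ0−h0·(2M0+M1)/6=-70/39
seg 1: a=-4, c=M1/2=31/26, d=(M2−M1)/(6·3)=-5/18, b=Δ1−h1·(2M1+M2)/6=23/39
seg 2: a=1, c=M2/2=-17/13, d=(M3−M2)/(6·2)=17/78, b=Δ2−h2·(2M2+M3)/6=19/78
t_q=6 → seg 2, τ=1; S=1+19/78·τ+-17/13·τ²+17/78·τ³=2/13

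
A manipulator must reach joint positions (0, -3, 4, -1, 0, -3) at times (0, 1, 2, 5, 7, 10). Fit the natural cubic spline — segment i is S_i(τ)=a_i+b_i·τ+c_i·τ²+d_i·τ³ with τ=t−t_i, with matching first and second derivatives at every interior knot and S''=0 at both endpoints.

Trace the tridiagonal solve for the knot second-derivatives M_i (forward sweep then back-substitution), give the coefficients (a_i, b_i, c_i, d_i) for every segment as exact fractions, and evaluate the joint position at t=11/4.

Δ: Δ0=-3, Δ1=7, Δ2=-5/3, Δ3=1/2, Δ4=-1
row 1: diag=4, rhs=60; c'=1/4, d'=15
row 2: denom=8−1·1/4=31/4; d'=(-52−1·15)/(31/4)=-268/31
row 3: denom=10−3·12/31=274/31; d'=(13−3·-268/31)/(274/31)=1207/274
row 4: denom=10−2·31/137=1308/137; d'=(-9−2·1207/274)/(1308/137)=-610/327
back: M4=-610/327
back: M3=1207/274−31/137·-610/327=3157/654
back: M2=-268/31−12/31·3157/654=-1146/109
back: M1=15−1/4·-1146/109=3843/218
M: M0=0, M1=3843/218, M2=-1146/109, M3=3157/654, M4=-610/327, M5=0
seg 0: a=0, c=M0/2=0, d=(M1−M0)/(6·1)=1281/436, b=Δ0−h0·(2M0+M1)/6=-2589/436
seg 1: a=-3, c=M1/2=3843/436, d=(M2−M1)/(6·1)=-2045/436, b=Δ1−h1·(2M1+M2)/6=627/218
seg 2: a=4, c=M2/2=-573/109, d=(M3−M2)/(6·3)=10033/11772, b=Δ2−h2·(2M2+M3)/6=2805/436
seg 3: a=-1, c=M3/2=3157/1308, d=(M4−M3)/(6·2)=-1459/2616, b=Δ3−h3·(2M3+M4)/6=-457/218
seg 4: a=0, c=M4/2=-305/327, d=(M5−M4)/(6·3)=305/2943, b=Δ4−h4·(2M4+M5)/6=283/327
t_q=11/4 → seg 2, τ=3/4; S=4+2805/436·τ+-573/109·τ²+10033/11772·τ³=173777/27904

  seg 0: a=0 b=-2589/436 c=0 d=1281/436
  seg 1: a=-3 b=627/218 c=3843/436 d=-2045/436
  seg 2: a=4 b=2805/436 c=-573/109 d=10033/11772
  seg 3: a=-1 b=-457/218 c=3157/1308 d=-1459/2616
  seg 4: a=0 b=283/327 c=-305/327 d=305/2943
S(11/4) = 173777/27904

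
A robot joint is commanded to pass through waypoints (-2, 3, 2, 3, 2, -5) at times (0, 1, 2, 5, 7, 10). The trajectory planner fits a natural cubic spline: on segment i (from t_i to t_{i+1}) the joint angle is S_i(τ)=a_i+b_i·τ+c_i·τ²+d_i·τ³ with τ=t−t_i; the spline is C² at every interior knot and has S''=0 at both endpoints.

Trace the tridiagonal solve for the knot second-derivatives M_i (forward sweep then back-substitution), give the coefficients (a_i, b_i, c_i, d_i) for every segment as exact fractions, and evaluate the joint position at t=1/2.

  seg 0: a=-2 b=8645/1308 c=0 d=-2105/1308
  seg 1: a=3 b=1165/654 c=-2105/436 d=2677/1308
  seg 2: a=2 b=-2269/1308 c=143/109 d=-2443/11772
  seg 3: a=3 b=349/654 c=-727/1308 d=17/872
  seg 4: a=2 b=-476/327 c=-287/654 d=287/5886
S(1/2) = 3849/3488

Δ: Δ0=5, Δ1=-1, Δ2=1/3, Δ3=-1/2, Δ4=-7/3
row 1: diag=4, rhs=-36; c'=1/4, d'=-9
row 2: denom=8−1·1/4=31/4; d'=(8−1·-9)/(31/4)=68/31
row 3: denom=10−3·12/31=274/31; d'=(-5−3·68/31)/(274/31)=-359/274
row 4: denom=10−2·31/137=1308/137; d'=(-11−2·-359/274)/(1308/137)=-287/327
back: M4=-287/327
back: M3=-359/274−31/137·-287/327=-727/654
back: M2=68/31−12/31·-727/654=286/109
back: M1=-9−1/4·286/109=-2105/218
M: M0=0, M1=-2105/218, M2=286/109, M3=-727/654, M4=-287/327, M5=0
seg 0: a=-2, c=M0/2=0, d=(M1−M0)/(6·1)=-2105/1308, b=Δ0−h0·(2M0+M1)/6=8645/1308
seg 1: a=3, c=M1/2=-2105/436, d=(M2−M1)/(6·1)=2677/1308, b=Δ1−h1·(2M1+M2)/6=1165/654
seg 2: a=2, c=M2/2=143/109, d=(M3−M2)/(6·3)=-2443/11772, b=Δ2−h2·(2M2+M3)/6=-2269/1308
seg 3: a=3, c=M3/2=-727/1308, d=(M4−M3)/(6·2)=17/872, b=Δ3−h3·(2M3+M4)/6=349/654
seg 4: a=2, c=M4/2=-287/654, d=(M5−M4)/(6·3)=287/5886, b=Δ4−h4·(2M4+M5)/6=-476/327
t_q=1/2 → seg 0, τ=1/2; S=-2+8645/1308·τ+0·τ²+-2105/1308·τ³=3849/3488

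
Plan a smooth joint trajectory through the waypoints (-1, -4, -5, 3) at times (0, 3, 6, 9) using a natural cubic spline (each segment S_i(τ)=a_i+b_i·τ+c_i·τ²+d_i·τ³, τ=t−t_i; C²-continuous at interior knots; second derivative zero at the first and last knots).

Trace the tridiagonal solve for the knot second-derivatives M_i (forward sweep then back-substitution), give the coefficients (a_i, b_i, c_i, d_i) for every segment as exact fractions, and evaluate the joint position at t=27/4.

  seg 0: a=-1 b=-44/45 c=0 d=-1/405
  seg 1: a=-4 b=-47/45 c=-1/45 d=7/81
  seg 2: a=-5 b=52/45 c=34/45 d=-34/405
S(27/4) = -599/160

Δ: Δ0=-1, Δ1=-1/3, Δ2=8/3
row 1: diag=12, rhs=4; c'=1/4, d'=1/3
row 2: denom=12−3·1/4=45/4; d'=(18−3·1/3)/(45/4)=68/45
back: M2=68/45
back: M1=1/3−1/4·68/45=-2/45
M: M0=0, M1=-2/45, M2=68/45, M3=0
seg 0: a=-1, c=M0/2=0, d=(M1−M0)/(6·3)=-1/405, b=Δ0−h0·(2M0+M1)/6=-44/45
seg 1: a=-4, c=M1/2=-1/45, d=(M2−M1)/(6·3)=7/81, b=Δ1−h1·(2M1+M2)/6=-47/45
seg 2: a=-5, c=M2/2=34/45, d=(M3−M2)/(6·3)=-34/405, b=Δ2−h2·(2M2+M3)/6=52/45
t_q=27/4 → seg 2, τ=3/4; S=-5+52/45·τ+34/45·τ²+-34/405·τ³=-599/160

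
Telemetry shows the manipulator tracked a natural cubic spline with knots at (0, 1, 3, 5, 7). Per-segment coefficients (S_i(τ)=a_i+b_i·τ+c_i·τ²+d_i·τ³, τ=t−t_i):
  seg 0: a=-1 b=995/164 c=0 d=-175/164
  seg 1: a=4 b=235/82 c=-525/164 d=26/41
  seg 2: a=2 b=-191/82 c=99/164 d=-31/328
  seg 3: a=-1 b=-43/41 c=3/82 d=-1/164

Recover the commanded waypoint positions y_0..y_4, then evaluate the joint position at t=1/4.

y_0=-1 y_1=4 y_2=2 y_3=-1 y_4=-3
S(1/4) = 5249/10496

y_0 = S_0(0) = a_0 = -1
y_1 = S_1(0) = a_1 = 4
y_2 = S_2(0) = a_2 = 2
y_3 = S_3(0) = a_3 = -1
y_4 = S_3(2) = -3
t_q=1/4 is in segment 0 (τ=1/4); S_0(τ)=5249/10496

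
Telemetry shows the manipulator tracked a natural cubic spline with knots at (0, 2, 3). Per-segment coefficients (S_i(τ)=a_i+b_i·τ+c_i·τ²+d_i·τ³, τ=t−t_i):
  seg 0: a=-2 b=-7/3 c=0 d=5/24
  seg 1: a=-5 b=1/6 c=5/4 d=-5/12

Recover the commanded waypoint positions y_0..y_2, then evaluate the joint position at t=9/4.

y_0 = S_0(0) = a_0 = -2
y_1 = S_1(0) = a_1 = -5
y_2 = S_1(1) = -4
t_q=9/4 is in segment 1 (τ=1/4); S_1(τ)=-1251/256

y_0=-2 y_1=-5 y_2=-4
S(9/4) = -1251/256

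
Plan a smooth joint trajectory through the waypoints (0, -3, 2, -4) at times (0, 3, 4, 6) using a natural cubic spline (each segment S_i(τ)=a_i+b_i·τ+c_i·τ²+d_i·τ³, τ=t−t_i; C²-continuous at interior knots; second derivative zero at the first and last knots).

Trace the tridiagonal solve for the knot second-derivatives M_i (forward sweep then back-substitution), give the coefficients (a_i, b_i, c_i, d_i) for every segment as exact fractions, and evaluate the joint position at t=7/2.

  seg 0: a=0 b=-179/47 c=0 d=44/141
  seg 1: a=-3 b=217/47 c=132/47 d=-114/47
  seg 2: a=2 b=139/47 c=-210/47 d=35/47
S(7/2) = -55/188

Δ: Δ0=-1, Δ1=5, Δ2=-3
row 1: diag=8, rhs=36; c'=1/8, d'=9/2
row 2: denom=6−1·1/8=47/8; d'=(-48−1·9/2)/(47/8)=-420/47
back: M2=-420/47
back: M1=9/2−1/8·-420/47=264/47
M: M0=0, M1=264/47, M2=-420/47, M3=0
seg 0: a=0, c=M0/2=0, d=(M1−M0)/(6·3)=44/141, b=Δ0−h0·(2M0+M1)/6=-179/47
seg 1: a=-3, c=M1/2=132/47, d=(M2−M1)/(6·1)=-114/47, b=Δ1−h1·(2M1+M2)/6=217/47
seg 2: a=2, c=M2/2=-210/47, d=(M3−M2)/(6·2)=35/47, b=Δ2−h2·(2M2+M3)/6=139/47
t_q=7/2 → seg 1, τ=1/2; S=-3+217/47·τ+132/47·τ²+-114/47·τ³=-55/188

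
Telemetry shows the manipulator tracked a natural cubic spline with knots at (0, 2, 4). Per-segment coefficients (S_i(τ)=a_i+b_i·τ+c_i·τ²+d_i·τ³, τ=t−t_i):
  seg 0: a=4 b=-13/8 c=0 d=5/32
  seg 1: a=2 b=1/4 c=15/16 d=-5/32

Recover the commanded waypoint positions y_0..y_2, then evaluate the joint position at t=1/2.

y_0 = S_0(0) = a_0 = 4
y_1 = S_1(0) = a_1 = 2
y_2 = S_1(2) = 5
t_q=1/2 is in segment 0 (τ=1/2); S_0(τ)=821/256

y_0=4 y_1=2 y_2=5
S(1/2) = 821/256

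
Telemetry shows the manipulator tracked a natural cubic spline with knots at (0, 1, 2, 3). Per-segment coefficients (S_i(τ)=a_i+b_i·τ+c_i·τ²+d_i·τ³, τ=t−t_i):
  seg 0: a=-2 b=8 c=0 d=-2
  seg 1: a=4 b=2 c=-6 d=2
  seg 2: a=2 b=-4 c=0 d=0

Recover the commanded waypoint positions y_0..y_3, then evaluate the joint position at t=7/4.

y_0 = S_0(0) = a_0 = -2
y_1 = S_1(0) = a_1 = 4
y_2 = S_2(0) = a_2 = 2
y_3 = S_2(1) = -2
t_q=7/4 is in segment 1 (τ=3/4); S_1(τ)=95/32

y_0=-2 y_1=4 y_2=2 y_3=-2
S(7/4) = 95/32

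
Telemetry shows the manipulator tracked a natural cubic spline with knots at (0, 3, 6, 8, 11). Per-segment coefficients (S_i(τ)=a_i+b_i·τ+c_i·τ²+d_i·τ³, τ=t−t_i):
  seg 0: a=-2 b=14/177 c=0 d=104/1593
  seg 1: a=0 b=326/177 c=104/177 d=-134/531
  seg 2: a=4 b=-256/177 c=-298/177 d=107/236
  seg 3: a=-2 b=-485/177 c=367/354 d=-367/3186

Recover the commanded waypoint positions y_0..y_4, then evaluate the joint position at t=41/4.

y_0 = S_0(0) = a_0 = -2
y_1 = S_1(0) = a_1 = 0
y_2 = S_2(0) = a_2 = 4
y_3 = S_3(0) = a_3 = -2
y_4 = S_3(3) = -4
t_q=41/4 is in segment 3 (τ=9/4); S_3(τ)=-31937/7552

y_0=-2 y_1=0 y_2=4 y_3=-2 y_4=-4
S(41/4) = -31937/7552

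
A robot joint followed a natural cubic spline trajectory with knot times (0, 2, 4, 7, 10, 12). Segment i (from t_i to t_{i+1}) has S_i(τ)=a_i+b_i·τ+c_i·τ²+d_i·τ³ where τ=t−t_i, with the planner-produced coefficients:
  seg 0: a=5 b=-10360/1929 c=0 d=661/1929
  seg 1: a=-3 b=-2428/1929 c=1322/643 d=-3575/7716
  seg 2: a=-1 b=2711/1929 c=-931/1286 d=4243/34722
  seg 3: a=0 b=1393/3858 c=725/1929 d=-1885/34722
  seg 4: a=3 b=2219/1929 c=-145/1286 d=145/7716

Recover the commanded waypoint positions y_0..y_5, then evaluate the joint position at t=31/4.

y_0=5 y_1=-3 y_2=-1 y_3=0 y_4=3 y_5=5
S(31/4) = 37803/82304

y_0 = S_0(0) = a_0 = 5
y_1 = S_1(0) = a_1 = -3
y_2 = S_2(0) = a_2 = -1
y_3 = S_3(0) = a_3 = 0
y_4 = S_4(0) = a_4 = 3
y_5 = S_4(2) = 5
t_q=31/4 is in segment 3 (τ=3/4); S_3(τ)=37803/82304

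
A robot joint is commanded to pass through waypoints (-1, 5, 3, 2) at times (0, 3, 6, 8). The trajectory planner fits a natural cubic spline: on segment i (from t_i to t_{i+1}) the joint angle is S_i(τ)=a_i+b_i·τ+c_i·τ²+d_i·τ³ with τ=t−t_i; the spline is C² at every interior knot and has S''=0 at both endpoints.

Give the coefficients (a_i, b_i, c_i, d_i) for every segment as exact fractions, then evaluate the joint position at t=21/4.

  seg 0: a=-1 b=607/222 c=0 d=-163/1998
  seg 1: a=5 b=59/111 c=-163/222 d=223/1998
  seg 2: a=3 b=-191/222 c=10/37 d=-5/111
S(21/4) = 17761/4736

Δ: Δ0=2, Δ1=-2/3, Δ2=-1/2
row 1: diag=12, rhs=-16; c'=1/4, d'=-4/3
row 2: denom=10−3·1/4=37/4; d'=(1−3·-4/3)/(37/4)=20/37
back: M2=20/37
back: M1=-4/3−1/4·20/37=-163/111
M: M0=0, M1=-163/111, M2=20/37, M3=0
seg 0: a=-1, c=M0/2=0, d=(M1−M0)/(6·3)=-163/1998, b=Δ0−h0·(2M0+M1)/6=607/222
seg 1: a=5, c=M1/2=-163/222, d=(M2−M1)/(6·3)=223/1998, b=Δ1−h1·(2M1+M2)/6=59/111
seg 2: a=3, c=M2/2=10/37, d=(M3−M2)/(6·2)=-5/111, b=Δ2−h2·(2M2+M3)/6=-191/222
t_q=21/4 → seg 1, τ=9/4; S=5+59/111·τ+-163/222·τ²+223/1998·τ³=17761/4736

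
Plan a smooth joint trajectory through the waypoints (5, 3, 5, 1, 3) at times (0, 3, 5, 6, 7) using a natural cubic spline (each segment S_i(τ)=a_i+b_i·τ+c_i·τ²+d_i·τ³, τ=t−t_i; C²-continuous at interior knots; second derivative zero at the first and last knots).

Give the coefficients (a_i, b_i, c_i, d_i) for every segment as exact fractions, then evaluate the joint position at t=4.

Δ: Δ0=-2/3, Δ1=1, Δ2=-4, Δ3=2
row 1: diag=10, rhs=10; c'=1/5, d'=1
row 2: denom=6−2·1/5=28/5; d'=(-30−2·1)/(28/5)=-40/7
row 3: denom=4−1·5/28=107/28; d'=(36−1·-40/7)/(107/28)=1168/107
back: M3=1168/107
back: M2=-40/7−5/28·1168/107=-820/107
back: M1=1−1/5·-820/107=271/107
M: M0=0, M1=271/107, M2=-820/107, M3=1168/107, M4=0
seg 0: a=5, c=M0/2=0, d=(M1−M0)/(6·3)=271/1926, b=Δ0−h0·(2M0+M1)/6=-1241/642
seg 1: a=3, c=M1/2=271/214, d=(M2−M1)/(6·2)=-1091/1284, b=Δ1−h1·(2M1+M2)/6=599/321
seg 2: a=5, c=M2/2=-410/107, d=(M3−M2)/(6·1)=994/321, b=Δ2−h2·(2M2+M3)/6=-1048/321
seg 3: a=1, c=M3/2=584/107, d=(M4−M3)/(6·1)=-584/321, b=Δ3−h3·(2M3+M4)/6=-526/321
t_q=4 → seg 1, τ=1; S=3+599/321·τ+271/214·τ²+-1091/1284·τ³=2261/428

  seg 0: a=5 b=-1241/642 c=0 d=271/1926
  seg 1: a=3 b=599/321 c=271/214 d=-1091/1284
  seg 2: a=5 b=-1048/321 c=-410/107 d=994/321
  seg 3: a=1 b=-526/321 c=584/107 d=-584/321
S(4) = 2261/428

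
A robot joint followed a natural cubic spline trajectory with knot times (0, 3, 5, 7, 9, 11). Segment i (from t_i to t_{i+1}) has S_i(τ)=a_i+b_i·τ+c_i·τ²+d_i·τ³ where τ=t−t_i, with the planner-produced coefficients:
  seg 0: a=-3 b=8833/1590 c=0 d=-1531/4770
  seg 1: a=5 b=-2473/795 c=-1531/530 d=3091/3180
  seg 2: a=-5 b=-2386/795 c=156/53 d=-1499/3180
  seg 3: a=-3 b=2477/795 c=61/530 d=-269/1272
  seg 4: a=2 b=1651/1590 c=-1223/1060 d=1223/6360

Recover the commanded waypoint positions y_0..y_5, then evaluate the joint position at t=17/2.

y_0=-3 y_1=5 y_2=-5 y_3=-3 y_4=2 y_5=1
S(17/2) = 20671/16960

y_0 = S_0(0) = a_0 = -3
y_1 = S_1(0) = a_1 = 5
y_2 = S_2(0) = a_2 = -5
y_3 = S_3(0) = a_3 = -3
y_4 = S_4(0) = a_4 = 2
y_5 = S_4(2) = 1
t_q=17/2 is in segment 3 (τ=3/2); S_3(τ)=20671/16960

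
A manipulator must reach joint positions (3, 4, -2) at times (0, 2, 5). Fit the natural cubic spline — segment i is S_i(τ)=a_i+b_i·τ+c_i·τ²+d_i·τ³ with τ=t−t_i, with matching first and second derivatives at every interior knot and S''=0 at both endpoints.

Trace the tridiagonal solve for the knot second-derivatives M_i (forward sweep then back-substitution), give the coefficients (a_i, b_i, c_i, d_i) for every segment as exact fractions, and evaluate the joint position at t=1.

  seg 0: a=3 b=1 c=0 d=-1/8
  seg 1: a=4 b=-1/2 c=-3/4 d=1/12
S(1) = 31/8

Δ: Δ0=1/2, Δ1=-2
row 1: diag=10, rhs=-15; c'=3/10, d'=-3/2
back: M1=-3/2
M: M0=0, M1=-3/2, M2=0
seg 0: a=3, c=M0/2=0, d=(M1−M0)/(6·2)=-1/8, b=Δ0−h0·(2M0+M1)/6=1
seg 1: a=4, c=M1/2=-3/4, d=(M2−M1)/(6·3)=1/12, b=Δ1−h1·(2M1+M2)/6=-1/2
t_q=1 → seg 0, τ=1; S=3+1·τ+0·τ²+-1/8·τ³=31/8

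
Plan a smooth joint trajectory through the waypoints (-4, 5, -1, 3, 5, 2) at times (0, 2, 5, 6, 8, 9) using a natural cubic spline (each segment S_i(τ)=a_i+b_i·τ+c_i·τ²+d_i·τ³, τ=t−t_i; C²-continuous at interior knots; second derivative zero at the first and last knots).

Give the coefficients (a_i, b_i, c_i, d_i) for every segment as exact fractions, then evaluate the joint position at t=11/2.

Δ: Δ0=9/2, Δ1=-2, Δ2=4, Δ3=1, Δ4=-3
row 1: diag=10, rhs=-39; c'=3/10, d'=-39/10
row 2: denom=8−3·3/10=71/10; d'=(36−3·-39/10)/(71/10)=477/71
row 3: denom=6−1·10/71=416/71; d'=(-18−1·477/71)/(416/71)=-135/32
row 4: denom=6−2·71/208=553/104; d'=(-24−2·-135/32)/(553/104)=-3237/1106
back: M4=-3237/1106
back: M3=-135/32−71/208·-3237/1106=-3561/1106
back: M2=477/71−10/71·-3561/1106=3966/553
back: M1=-39/10−3/10·3966/553=-6693/1106
M: M0=0, M1=-6693/1106, M2=3966/553, M3=-3561/1106, M4=-3237/1106, M5=0
seg 0: a=-4, c=M0/2=0, d=(M1−M0)/(6·2)=-2231/4424, b=Δ0−h0·(2M0+M1)/6=3604/553
seg 1: a=5, c=M1/2=-6693/2212, d=(M2−M1)/(6·3)=1625/2212, b=Δ1−h1·(2M1+M2)/6=515/1106
seg 2: a=-1, c=M2/2=1983/553, d=(M3−M2)/(6·1)=-3831/2212, b=Δ2−h2·(2M2+M3)/6=4747/2212
seg 3: a=3, c=M3/2=-3561/2212, d=(M4−M3)/(6·2)=27/1106, b=Δ3−h3·(2M3+M4)/6=4559/1106
seg 4: a=5, c=M4/2=-3237/2212, d=(M5−M4)/(6·1)=1079/2212, b=Δ4−h4·(2M4+M5)/6=-2239/1106
t_q=11/2 → seg 2, τ=1/2; S=-1+4747/2212·τ+1983/553·τ²+-3831/2212·τ³=13325/17696

  seg 0: a=-4 b=3604/553 c=0 d=-2231/4424
  seg 1: a=5 b=515/1106 c=-6693/2212 d=1625/2212
  seg 2: a=-1 b=4747/2212 c=1983/553 d=-3831/2212
  seg 3: a=3 b=4559/1106 c=-3561/2212 d=27/1106
  seg 4: a=5 b=-2239/1106 c=-3237/2212 d=1079/2212
S(11/2) = 13325/17696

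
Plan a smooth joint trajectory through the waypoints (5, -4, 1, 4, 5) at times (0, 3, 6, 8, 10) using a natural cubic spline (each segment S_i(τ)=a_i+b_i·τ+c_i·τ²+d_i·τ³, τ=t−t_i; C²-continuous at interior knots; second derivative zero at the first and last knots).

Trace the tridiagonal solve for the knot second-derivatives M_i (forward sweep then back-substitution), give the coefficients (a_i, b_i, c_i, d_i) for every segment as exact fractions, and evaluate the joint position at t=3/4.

  seg 0: a=5 b=-1789/420 c=0 d=529/3780
  seg 1: a=-4 b=-101/210 c=529/420 d=-137/756
  seg 2: a=1 b=131/60 c=-13/35 d=5/336
  seg 3: a=4 b=92/105 c=-79/280 d=79/1680
S(3/4) = 3341/1792

Δ: Δ0=-3, Δ1=5/3, Δ2=3/2, Δ3=1/2
row 1: diag=12, rhs=28; c'=1/4, d'=7/3
row 2: denom=10−3·1/4=37/4; d'=(-1−3·7/3)/(37/4)=-32/37
row 3: denom=8−2·8/37=280/37; d'=(-6−2·-32/37)/(280/37)=-79/140
back: M3=-79/140
back: M2=-32/37−8/37·-79/140=-26/35
back: M1=7/3−1/4·-26/35=529/210
M: M0=0, M1=529/210, M2=-26/35, M3=-79/140, M4=0
seg 0: a=5, c=M0/2=0, d=(M1−M0)/(6·3)=529/3780, b=Δ0−h0·(2M0+M1)/6=-1789/420
seg 1: a=-4, c=M1/2=529/420, d=(M2−M1)/(6·3)=-137/756, b=Δ1−h1·(2M1+M2)/6=-101/210
seg 2: a=1, c=M2/2=-13/35, d=(M3−M2)/(6·2)=5/336, b=Δ2−h2·(2M2+M3)/6=131/60
seg 3: a=4, c=M3/2=-79/280, d=(M4−M3)/(6·2)=79/1680, b=Δ3−h3·(2M3+M4)/6=92/105
t_q=3/4 → seg 0, τ=3/4; S=5+-1789/420·τ+0·τ²+529/3780·τ³=3341/1792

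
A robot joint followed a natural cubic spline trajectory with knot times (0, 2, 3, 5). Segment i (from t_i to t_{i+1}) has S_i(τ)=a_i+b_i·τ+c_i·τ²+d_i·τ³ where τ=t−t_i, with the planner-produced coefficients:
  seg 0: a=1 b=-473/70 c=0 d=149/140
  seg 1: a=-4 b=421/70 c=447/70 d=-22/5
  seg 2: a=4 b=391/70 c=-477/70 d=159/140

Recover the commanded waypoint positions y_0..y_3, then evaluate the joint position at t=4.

y_0=1 y_1=-4 y_2=4 y_3=-3
S(4) = 547/140

y_0 = S_0(0) = a_0 = 1
y_1 = S_1(0) = a_1 = -4
y_2 = S_2(0) = a_2 = 4
y_3 = S_2(2) = -3
t_q=4 is in segment 2 (τ=1); S_2(τ)=547/140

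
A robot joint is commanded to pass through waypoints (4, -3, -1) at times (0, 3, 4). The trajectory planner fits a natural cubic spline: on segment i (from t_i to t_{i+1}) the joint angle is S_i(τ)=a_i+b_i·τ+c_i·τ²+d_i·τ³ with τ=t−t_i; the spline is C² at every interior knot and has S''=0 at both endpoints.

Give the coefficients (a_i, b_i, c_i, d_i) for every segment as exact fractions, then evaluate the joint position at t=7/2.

  seg 0: a=4 b=-95/24 c=0 d=13/72
  seg 1: a=-3 b=11/12 c=13/8 d=-13/24
S(7/2) = -141/64

Δ: Δ0=-7/3, Δ1=2
row 1: diag=8, rhs=26; c'=1/8, d'=13/4
back: M1=13/4
M: M0=0, M1=13/4, M2=0
seg 0: a=4, c=M0/2=0, d=(M1−M0)/(6·3)=13/72, b=Δ0−h0·(2M0+M1)/6=-95/24
seg 1: a=-3, c=M1/2=13/8, d=(M2−M1)/(6·1)=-13/24, b=Δ1−h1·(2M1+M2)/6=11/12
t_q=7/2 → seg 1, τ=1/2; S=-3+11/12·τ+13/8·τ²+-13/24·τ³=-141/64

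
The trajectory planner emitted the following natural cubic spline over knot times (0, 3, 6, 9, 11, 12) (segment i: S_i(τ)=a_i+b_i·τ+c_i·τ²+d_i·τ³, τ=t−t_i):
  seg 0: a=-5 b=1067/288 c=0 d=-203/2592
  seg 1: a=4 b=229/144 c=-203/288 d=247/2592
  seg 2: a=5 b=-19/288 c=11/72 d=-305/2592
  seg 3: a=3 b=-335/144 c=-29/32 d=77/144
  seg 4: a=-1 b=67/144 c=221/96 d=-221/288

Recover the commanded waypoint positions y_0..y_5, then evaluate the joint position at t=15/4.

y_0 = S_0(0) = a_0 = -5
y_1 = S_1(0) = a_1 = 4
y_2 = S_2(0) = a_2 = 5
y_3 = S_3(0) = a_3 = 3
y_4 = S_4(0) = a_4 = -1
y_5 = S_4(1) = 1
t_q=15/4 is in segment 1 (τ=3/4); S_1(τ)=9905/2048

y_0=-5 y_1=4 y_2=5 y_3=3 y_4=-1 y_5=1
S(15/4) = 9905/2048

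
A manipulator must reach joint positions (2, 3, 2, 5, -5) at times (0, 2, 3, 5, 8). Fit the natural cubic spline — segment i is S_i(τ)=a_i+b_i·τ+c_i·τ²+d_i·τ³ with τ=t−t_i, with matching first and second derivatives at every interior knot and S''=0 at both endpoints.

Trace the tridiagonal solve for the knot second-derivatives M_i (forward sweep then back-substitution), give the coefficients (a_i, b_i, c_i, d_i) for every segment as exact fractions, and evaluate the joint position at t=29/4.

Δ: Δ0=1/2, Δ1=-1, Δ2=3/2, Δ3=-10/3
row 1: diag=6, rhs=-9; c'=1/6, d'=-3/2
row 2: denom=6−1·1/6=35/6; d'=(15−1·-3/2)/(35/6)=99/35
row 3: denom=10−2·12/35=326/35; d'=(-29−2·99/35)/(326/35)=-1213/326
back: M3=-1213/326
back: M2=99/35−12/35·-1213/326=669/163
back: M1=-3/2−1/6·669/163=-356/163
M: M0=0, M1=-356/163, M2=669/163, M3=-1213/326, M4=0
seg 0: a=2, c=M0/2=0, d=(M1−M0)/(6·2)=-89/489, b=Δ0−h0·(2M0+M1)/6=1201/978
seg 1: a=3, c=M1/2=-178/163, d=(M2−M1)/(6·1)=1025/978, b=Δ1−h1·(2M1+M2)/6=-935/978
seg 2: a=2, c=M2/2=669/326, d=(M3−M2)/(6·2)=-2551/3912, b=Δ2−h2·(2M2+M3)/6=2/489
seg 3: a=5, c=M3/2=-1213/652, d=(M4−M3)/(6·3)=1213/5868, b=Δ3−h3·(2M3+M4)/6=379/978
t_q=29/4 → seg 3, τ=9/4; S=5+379/978·τ+-1213/652·τ²+1213/5868·τ³=-49735/41728

  seg 0: a=2 b=1201/978 c=0 d=-89/489
  seg 1: a=3 b=-935/978 c=-178/163 d=1025/978
  seg 2: a=2 b=2/489 c=669/326 d=-2551/3912
  seg 3: a=5 b=379/978 c=-1213/652 d=1213/5868
S(29/4) = -49735/41728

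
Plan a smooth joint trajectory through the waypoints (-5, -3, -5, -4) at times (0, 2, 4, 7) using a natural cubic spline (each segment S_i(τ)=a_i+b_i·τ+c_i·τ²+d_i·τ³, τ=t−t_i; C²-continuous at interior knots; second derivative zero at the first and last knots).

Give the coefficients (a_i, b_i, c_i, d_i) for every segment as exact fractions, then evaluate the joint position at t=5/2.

Δ: Δ0=1, Δ1=-1, Δ2=1/3
row 1: diag=8, rhs=-12; c'=1/4, d'=-3/2
row 2: denom=10−2·1/4=19/2; d'=(8−2·-3/2)/(19/2)=22/19
back: M2=22/19
back: M1=-3/2−1/4·22/19=-34/19
M: M0=0, M1=-34/19, M2=22/19, M3=0
seg 0: a=-5, c=M0/2=0, d=(M1−M0)/(6·2)=-17/114, b=Δ0−h0·(2M0+M1)/6=91/57
seg 1: a=-3, c=M1/2=-17/19, d=(M2−M1)/(6·2)=14/57, b=Δ1−h1·(2M1+M2)/6=-11/57
seg 2: a=-5, c=M2/2=11/19, d=(M3−M2)/(6·3)=-11/171, b=Δ2−h2·(2M2+M3)/6=-47/57
t_q=5/2 → seg 1, τ=1/2; S=-3+-11/57·τ+-17/19·τ²+14/57·τ³=-125/38

  seg 0: a=-5 b=91/57 c=0 d=-17/114
  seg 1: a=-3 b=-11/57 c=-17/19 d=14/57
  seg 2: a=-5 b=-47/57 c=11/19 d=-11/171
S(5/2) = -125/38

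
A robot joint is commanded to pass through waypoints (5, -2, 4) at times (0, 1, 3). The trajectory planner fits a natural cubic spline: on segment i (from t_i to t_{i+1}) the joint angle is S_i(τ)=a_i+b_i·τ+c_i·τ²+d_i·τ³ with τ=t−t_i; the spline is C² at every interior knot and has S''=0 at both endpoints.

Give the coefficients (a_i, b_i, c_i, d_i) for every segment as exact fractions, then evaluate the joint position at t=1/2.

  seg 0: a=5 b=-26/3 c=0 d=5/3
  seg 1: a=-2 b=-11/3 c=5 d=-5/6
S(1/2) = 7/8

Δ: Δ0=-7, Δ1=3
row 1: diag=6, rhs=60; c'=1/3, d'=10
back: M1=10
M: M0=0, M1=10, M2=0
seg 0: a=5, c=M0/2=0, d=(M1−M0)/(6·1)=5/3, b=Δ0−h0·(2M0+M1)/6=-26/3
seg 1: a=-2, c=M1/2=5, d=(M2−M1)/(6·2)=-5/6, b=Δ1−h1·(2M1+M2)/6=-11/3
t_q=1/2 → seg 0, τ=1/2; S=5+-26/3·τ+0·τ²+5/3·τ³=7/8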